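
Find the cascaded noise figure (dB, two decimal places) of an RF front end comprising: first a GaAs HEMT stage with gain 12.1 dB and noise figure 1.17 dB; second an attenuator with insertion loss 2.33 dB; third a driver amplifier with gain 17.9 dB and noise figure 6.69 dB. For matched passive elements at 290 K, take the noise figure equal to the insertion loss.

2.40 dB

Convert to linear (a loss of L dB is a gain of −L dB): F_i = 10^(NF_i/10), G_i = 10^(G_i,dB/10)
  Stage 1: F_1 = 10^(1.17/10) = 1.309, G_1 = 10^(12.1/10) = 16.22
  Stage 2: F_2 = 10^(2.33/10) = 1.710, G_2 = 10^(−2.33/10) = 0.5848
  Stage 3: F_3 = 10^(6.69/10) = 4.667, G_3 = 10^(17.9/10) = 61.66
Friis cascade:
  F = 1.309 + (1.710 − 1)/16.22 + (4.667 − 1)/9.484 = 1.740
NF = 10 log₁₀(1.740) = 2.40 dB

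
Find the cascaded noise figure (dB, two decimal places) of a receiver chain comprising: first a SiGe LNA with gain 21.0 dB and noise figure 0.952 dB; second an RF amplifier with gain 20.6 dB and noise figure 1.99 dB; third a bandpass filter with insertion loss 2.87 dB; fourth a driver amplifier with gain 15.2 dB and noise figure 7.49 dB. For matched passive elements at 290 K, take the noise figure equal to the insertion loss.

0.97 dB

Convert to linear (a loss of L dB is a gain of −L dB): F_i = 10^(NF_i/10), G_i = 10^(G_i,dB/10)
  Stage 1: F_1 = 10^(0.952/10) = 1.245, G_1 = 10^(21.0/10) = 125.9
  Stage 2: F_2 = 10^(1.99/10) = 1.581, G_2 = 10^(20.6/10) = 114.8
  Stage 3: F_3 = 10^(2.87/10) = 1.936, G_3 = 10^(−2.87/10) = 0.5164
  Stage 4: F_4 = 10^(7.49/10) = 5.610, G_4 = 10^(15.2/10) = 33.11
Friis cascade:
  F = 1.245 + (1.581 − 1)/125.9 + (1.936 − 1)/1.445×10⁴ + (5.610 − 1)/7464 = 1.250
NF = 10 log₁₀(1.250) = 0.97 dB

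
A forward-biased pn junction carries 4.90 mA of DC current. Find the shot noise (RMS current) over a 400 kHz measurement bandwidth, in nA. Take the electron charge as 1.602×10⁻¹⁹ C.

I_n = √(2qI·B)
2qI·B = 2 × 1.602×10⁻¹⁹ × 4.90×10⁻³ × 4.00×10⁵ = 6.28×10⁻¹⁶ A²
I_n = √(6.28×10⁻¹⁶) = 2.51×10⁻⁸ A = 25.1 nA

25.1 nA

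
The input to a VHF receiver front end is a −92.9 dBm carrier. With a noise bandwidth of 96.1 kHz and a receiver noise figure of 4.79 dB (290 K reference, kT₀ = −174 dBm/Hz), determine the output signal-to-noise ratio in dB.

26.5 dB

Noise floor: N = −174 + 10 log₁₀(B) + NF
10 log₁₀(9.61×10⁴) = 49.83 dB
N = −174 + 49.83 + 4.79 = −119.38 dBm
SNR = P_sig − N = −92.9 − (−119.38) = 26.48 dB → 26.5 dB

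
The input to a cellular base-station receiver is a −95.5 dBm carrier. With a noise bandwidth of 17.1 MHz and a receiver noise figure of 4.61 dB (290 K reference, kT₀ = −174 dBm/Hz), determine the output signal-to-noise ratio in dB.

1.6 dB

Noise floor: N = −174 + 10 log₁₀(B) + NF
10 log₁₀(1.71×10⁷) = 72.33 dB
N = −174 + 72.33 + 4.61 = −97.06 dBm
SNR = P_sig − N = −95.5 − (−97.06) = 1.56 dB → 1.6 dB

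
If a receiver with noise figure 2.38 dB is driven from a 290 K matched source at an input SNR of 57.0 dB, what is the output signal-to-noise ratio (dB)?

By definition F = SNR_in/SNR_out, so in dB: SNR_out = SNR_in − NF
SNR_out = 57.0 − 2.38 = 54.62 dB

54.62 dB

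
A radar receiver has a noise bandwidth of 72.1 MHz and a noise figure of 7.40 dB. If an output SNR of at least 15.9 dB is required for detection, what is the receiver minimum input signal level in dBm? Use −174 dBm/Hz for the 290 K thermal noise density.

Sensitivity = −174 + 10 log₁₀(B) + NF + SNR_min
= −174 + 78.58 + 7.40 + 15.9
= −72.12 dBm → −72.1 dBm

−72.1 dBm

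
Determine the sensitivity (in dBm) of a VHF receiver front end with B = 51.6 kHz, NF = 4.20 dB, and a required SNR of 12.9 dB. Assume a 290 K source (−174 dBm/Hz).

Sensitivity = −174 + 10 log₁₀(B) + NF + SNR_min
= −174 + 47.13 + 4.20 + 12.9
= −109.77 dBm → −109.8 dBm

−109.8 dBm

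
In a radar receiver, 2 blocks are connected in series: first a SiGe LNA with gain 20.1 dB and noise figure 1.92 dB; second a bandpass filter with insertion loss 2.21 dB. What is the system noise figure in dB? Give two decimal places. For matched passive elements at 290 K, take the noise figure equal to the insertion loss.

1.94 dB

Convert to linear (a loss of L dB is a gain of −L dB): F_i = 10^(NF_i/10), G_i = 10^(G_i,dB/10)
  Stage 1: F_1 = 10^(1.92/10) = 1.556, G_1 = 10^(20.1/10) = 102.3
  Stage 2: F_2 = 10^(2.21/10) = 1.663, G_2 = 10^(−2.21/10) = 0.6012
Friis cascade:
  F = 1.556 + (1.663 − 1)/102.3 = 1.562
NF = 10 log₁₀(1.562) = 1.94 dB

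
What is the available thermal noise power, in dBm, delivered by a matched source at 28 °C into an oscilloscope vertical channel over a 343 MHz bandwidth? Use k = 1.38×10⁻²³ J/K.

−88.5 dBm

T = 28 °C + 273.15 = 301.15 K
P_n = kTB = 1.38×10⁻²³ × 301.15 × 3.43×10⁸ = 1.43×10⁻¹² W
In dBm: 10 log₁₀(1.43×10⁻¹² / 10⁻³) = −88.5 dBm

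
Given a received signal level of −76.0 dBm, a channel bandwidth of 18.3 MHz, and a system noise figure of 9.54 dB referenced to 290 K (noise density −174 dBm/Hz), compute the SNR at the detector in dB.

15.8 dB

Noise floor: N = −174 + 10 log₁₀(B) + NF
10 log₁₀(1.83×10⁷) = 72.62 dB
N = −174 + 72.62 + 9.54 = −91.84 dBm
SNR = P_sig − N = −76.0 − (−91.84) = 15.84 dB → 15.8 dB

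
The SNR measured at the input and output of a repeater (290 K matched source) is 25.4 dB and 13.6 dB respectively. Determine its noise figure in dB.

11.8 dB

NF (dB) = SNR_in(dB) − SNR_out(dB) when the source is at T₀
NF = 25.4 − 13.6 = 11.8 dB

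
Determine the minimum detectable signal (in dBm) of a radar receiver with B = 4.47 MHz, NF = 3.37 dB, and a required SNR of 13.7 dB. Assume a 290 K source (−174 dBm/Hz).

Sensitivity = −174 + 10 log₁₀(B) + NF + SNR_min
= −174 + 66.5 + 3.37 + 13.7
= −90.43 dBm → −90.4 dBm

−90.4 dBm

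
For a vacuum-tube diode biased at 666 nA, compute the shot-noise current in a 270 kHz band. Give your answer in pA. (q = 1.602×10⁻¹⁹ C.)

240 pA

I_n = √(2qI·B)
2qI·B = 2 × 1.602×10⁻¹⁹ × 6.66×10⁻⁷ × 2.70×10⁵ = 5.76×10⁻²⁰ A²
I_n = √(5.76×10⁻²⁰) = 2.40×10⁻¹⁰ A = 240 pA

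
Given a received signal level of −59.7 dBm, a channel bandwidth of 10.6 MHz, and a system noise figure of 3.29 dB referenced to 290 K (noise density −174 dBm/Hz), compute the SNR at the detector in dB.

Noise floor: N = −174 + 10 log₁₀(B) + NF
10 log₁₀(1.06×10⁷) = 70.25 dB
N = −174 + 70.25 + 3.29 = −100.46 dBm
SNR = P_sig − N = −59.7 − (−100.46) = 40.76 dB → 40.8 dB

40.8 dB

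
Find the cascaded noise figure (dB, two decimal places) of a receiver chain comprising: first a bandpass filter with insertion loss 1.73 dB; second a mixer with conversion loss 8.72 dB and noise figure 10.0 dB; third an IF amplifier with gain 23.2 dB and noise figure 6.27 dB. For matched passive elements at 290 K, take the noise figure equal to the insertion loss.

17.06 dB

Convert to linear (a loss of L dB is a gain of −L dB): F_i = 10^(NF_i/10), G_i = 10^(G_i,dB/10)
  Stage 1: F_1 = 10^(1.73/10) = 1.489, G_1 = 10^(−1.73/10) = 0.6714
  Stage 2: F_2 = 10^(10.0/10) = 10.00, G_2 = 10^(−8.72/10) = 0.1343
  Stage 3: F_3 = 10^(6.27/10) = 4.236, G_3 = 10^(23.2/10) = 208.9
Friis cascade:
  F = 1.489 + (10.00 − 1)/0.6714 + (4.236 − 1)/0.09016 = 50.79
NF = 10 log₁₀(50.79) = 17.06 dB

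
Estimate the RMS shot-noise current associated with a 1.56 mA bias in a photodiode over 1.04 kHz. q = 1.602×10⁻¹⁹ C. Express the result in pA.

I_n = √(2qI·B)
2qI·B = 2 × 1.602×10⁻¹⁹ × 1.56×10⁻³ × 1.04×10³ = 5.20×10⁻¹⁹ A²
I_n = √(5.20×10⁻¹⁹) = 7.21×10⁻¹⁰ A = 721 pA

721 pA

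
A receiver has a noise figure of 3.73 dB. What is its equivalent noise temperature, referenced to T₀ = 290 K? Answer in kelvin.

395 K

F = 10^(3.73/10) = 2.36048
T_e = (F − 1)·T₀ = (2.36048 − 1) × 290 = 395 K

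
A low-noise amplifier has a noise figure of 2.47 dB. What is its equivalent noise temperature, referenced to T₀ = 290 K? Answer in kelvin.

222 K

F = 10^(2.47/10) = 1.76604
T_e = (F − 1)·T₀ = (1.76604 − 1) × 290 = 222 K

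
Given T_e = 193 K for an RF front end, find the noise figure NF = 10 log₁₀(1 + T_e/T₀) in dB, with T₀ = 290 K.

2.22 dB

F = 1 + T_e/T₀ = 1 + 193/290 = 1.66552
NF = 10 log₁₀(1.66552) = 2.22 dB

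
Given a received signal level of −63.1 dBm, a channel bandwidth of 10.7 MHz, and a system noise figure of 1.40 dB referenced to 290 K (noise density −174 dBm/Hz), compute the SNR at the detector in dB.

39.2 dB

Noise floor: N = −174 + 10 log₁₀(B) + NF
10 log₁₀(1.07×10⁷) = 70.29 dB
N = −174 + 70.29 + 1.40 = −102.31 dBm
SNR = P_sig − N = −63.1 − (−102.31) = 39.21 dB → 39.2 dB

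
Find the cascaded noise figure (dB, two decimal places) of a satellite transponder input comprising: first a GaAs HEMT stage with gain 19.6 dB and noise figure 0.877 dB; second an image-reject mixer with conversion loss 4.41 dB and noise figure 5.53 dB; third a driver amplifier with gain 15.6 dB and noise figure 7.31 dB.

1.41 dB

Convert to linear (a loss of L dB is a gain of −L dB): F_i = 10^(NF_i/10), G_i = 10^(G_i,dB/10)
  Stage 1: F_1 = 10^(0.877/10) = 1.224, G_1 = 10^(19.6/10) = 91.20
  Stage 2: F_2 = 10^(5.53/10) = 3.573, G_2 = 10^(−4.41/10) = 0.3622
  Stage 3: F_3 = 10^(7.31/10) = 5.383, G_3 = 10^(15.6/10) = 36.31
Friis cascade:
  F = 1.224 + (3.573 − 1)/91.20 + (5.383 − 1)/33.04 = 1.385
NF = 10 log₁₀(1.385) = 1.41 dB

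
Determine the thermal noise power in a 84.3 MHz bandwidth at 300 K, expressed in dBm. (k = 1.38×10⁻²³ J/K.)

P_n = kTB = 1.38×10⁻²³ × 300 × 8.43×10⁷ = 3.49×10⁻¹³ W
In dBm: 10 log₁₀(3.49×10⁻¹³ / 10⁻³) = −94.6 dBm

−94.6 dBm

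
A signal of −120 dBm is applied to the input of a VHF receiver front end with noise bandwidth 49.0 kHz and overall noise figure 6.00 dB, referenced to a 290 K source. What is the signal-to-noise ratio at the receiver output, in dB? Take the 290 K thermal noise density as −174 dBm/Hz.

Noise floor: N = −174 + 10 log₁₀(B) + NF
10 log₁₀(4.90×10⁴) = 46.9 dB
N = −174 + 46.9 + 6.00 = −121.10 dBm
SNR = P_sig − N = −120 − (−121.10) = 1.10 dB → 1.1 dB

1.1 dB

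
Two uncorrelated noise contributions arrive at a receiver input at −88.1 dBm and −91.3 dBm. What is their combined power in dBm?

−86.4 dBm

Convert to linear, add, convert back:
P₁ = 1.55×10⁻¹² W, P₂ = 7.41×10⁻¹³ W
P_tot = 2.29×10⁻¹² W → 10 log₁₀(P_tot / 10⁻³) = −86.4 dBm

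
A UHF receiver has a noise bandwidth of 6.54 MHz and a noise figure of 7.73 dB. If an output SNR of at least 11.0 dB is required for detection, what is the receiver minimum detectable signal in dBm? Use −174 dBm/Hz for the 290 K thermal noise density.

Sensitivity = −174 + 10 log₁₀(B) + NF + SNR_min
= −174 + 68.16 + 7.73 + 11.0
= −87.11 dBm → −87.1 dBm

−87.1 dBm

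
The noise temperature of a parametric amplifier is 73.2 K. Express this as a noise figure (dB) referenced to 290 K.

F = 1 + T_e/T₀ = 1 + 73.2/290 = 1.25241
NF = 10 log₁₀(1.25241) = 0.977 dB

0.977 dB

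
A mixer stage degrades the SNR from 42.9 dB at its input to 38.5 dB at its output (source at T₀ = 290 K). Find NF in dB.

4.4 dB

NF (dB) = SNR_in(dB) − SNR_out(dB) when the source is at T₀
NF = 42.9 − 38.5 = 4.4 dB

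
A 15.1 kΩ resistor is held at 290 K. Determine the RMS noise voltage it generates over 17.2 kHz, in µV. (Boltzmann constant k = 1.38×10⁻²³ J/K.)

V_n = √(4kTRB)
4kTRB = 4 × 1.38×10⁻²³ × 290 × 1.51×10⁴ × 1.72×10⁴ = 4.16×10⁻¹² V²
V_n = √(4.16×10⁻¹²) = 2.04×10⁻⁶ V = 2.04 µV

2.04 µV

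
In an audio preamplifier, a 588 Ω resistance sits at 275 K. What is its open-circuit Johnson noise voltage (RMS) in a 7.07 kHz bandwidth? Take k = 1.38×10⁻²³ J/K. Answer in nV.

V_n = √(4kTRB)
4kTRB = 4 × 1.38×10⁻²³ × 275 × 5.88×10² × 7.07×10³ = 6.31×10⁻¹⁴ V²
V_n = √(6.31×10⁻¹⁴) = 2.51×10⁻⁷ V = 251 nV

251 nV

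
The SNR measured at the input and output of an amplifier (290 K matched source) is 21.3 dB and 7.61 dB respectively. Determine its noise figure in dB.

NF (dB) = SNR_in(dB) − SNR_out(dB) when the source is at T₀
NF = 21.3 − 7.61 = 13.69 dB

13.69 dB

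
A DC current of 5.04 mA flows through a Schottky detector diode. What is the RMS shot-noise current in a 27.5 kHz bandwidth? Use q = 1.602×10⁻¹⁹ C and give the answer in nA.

6.66 nA

I_n = √(2qI·B)
2qI·B = 2 × 1.602×10⁻¹⁹ × 5.04×10⁻³ × 2.75×10⁴ = 4.44×10⁻¹⁷ A²
I_n = √(4.44×10⁻¹⁷) = 6.66×10⁻⁹ A = 6.66 nA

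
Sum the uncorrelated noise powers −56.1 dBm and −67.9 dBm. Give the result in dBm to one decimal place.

Convert to linear, add, convert back:
P₁ = 2.45×10⁻⁹ W, P₂ = 1.62×10⁻¹⁰ W
P_tot = 2.62×10⁻⁹ W → 10 log₁₀(P_tot / 10⁻³) = −55.8 dBm

−55.8 dBm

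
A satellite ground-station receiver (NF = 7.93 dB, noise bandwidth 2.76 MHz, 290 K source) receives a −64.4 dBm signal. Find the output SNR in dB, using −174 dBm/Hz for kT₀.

37.3 dB

Noise floor: N = −174 + 10 log₁₀(B) + NF
10 log₁₀(2.76×10⁶) = 64.41 dB
N = −174 + 64.41 + 7.93 = −101.66 dBm
SNR = P_sig − N = −64.4 − (−101.66) = 37.26 dB → 37.3 dB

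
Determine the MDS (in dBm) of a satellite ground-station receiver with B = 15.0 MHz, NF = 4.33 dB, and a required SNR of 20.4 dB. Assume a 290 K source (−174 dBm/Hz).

−77.5 dBm

Sensitivity = −174 + 10 log₁₀(B) + NF + SNR_min
= −174 + 71.76 + 4.33 + 20.4
= −77.51 dBm → −77.5 dBm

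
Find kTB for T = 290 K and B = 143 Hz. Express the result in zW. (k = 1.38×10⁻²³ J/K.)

572 zW

P_n = kTB = 1.38×10⁻²³ × 290 × 1.43×10² = 5.72×10⁻¹⁹ W = 572 zW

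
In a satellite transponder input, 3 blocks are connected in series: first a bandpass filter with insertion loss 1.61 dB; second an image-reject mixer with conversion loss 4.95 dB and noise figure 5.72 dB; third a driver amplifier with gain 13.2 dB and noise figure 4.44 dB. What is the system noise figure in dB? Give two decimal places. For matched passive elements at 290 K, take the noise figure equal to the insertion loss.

Convert to linear (a loss of L dB is a gain of −L dB): F_i = 10^(NF_i/10), G_i = 10^(G_i,dB/10)
  Stage 1: F_1 = 10^(1.61/10) = 1.449, G_1 = 10^(−1.61/10) = 0.6902
  Stage 2: F_2 = 10^(5.72/10) = 3.733, G_2 = 10^(−4.95/10) = 0.3199
  Stage 3: F_3 = 10^(4.44/10) = 2.780, G_3 = 10^(13.2/10) = 20.89
Friis cascade:
  F = 1.449 + (3.733 − 1)/0.6902 + (2.780 − 1)/0.2208 = 13.47
NF = 10 log₁₀(13.47) = 11.29 dB

11.29 dB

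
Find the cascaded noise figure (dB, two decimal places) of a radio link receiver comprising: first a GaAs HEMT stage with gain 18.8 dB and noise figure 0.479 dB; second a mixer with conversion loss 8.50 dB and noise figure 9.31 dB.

Convert to linear (a loss of L dB is a gain of −L dB): F_i = 10^(NF_i/10), G_i = 10^(G_i,dB/10)
  Stage 1: F_1 = 10^(0.479/10) = 1.117, G_1 = 10^(18.8/10) = 75.86
  Stage 2: F_2 = 10^(9.31/10) = 8.531, G_2 = 10^(−8.50/10) = 0.1413
Friis cascade:
  F = 1.117 + (8.531 − 1)/75.86 = 1.216
NF = 10 log₁₀(1.216) = 0.85 dB

0.85 dB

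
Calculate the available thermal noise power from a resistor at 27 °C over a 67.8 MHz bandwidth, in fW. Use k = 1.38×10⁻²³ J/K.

281 fW

T = 27 °C + 273.15 = 300.15 K
P_n = kTB = 1.38×10⁻²³ × 300.15 × 6.78×10⁷ = 2.81×10⁻¹³ W = 281 fW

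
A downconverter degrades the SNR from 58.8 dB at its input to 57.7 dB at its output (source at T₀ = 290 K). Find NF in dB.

NF (dB) = SNR_in(dB) − SNR_out(dB) when the source is at T₀
NF = 58.8 − 57.7 = 1.1 dB

1.1 dB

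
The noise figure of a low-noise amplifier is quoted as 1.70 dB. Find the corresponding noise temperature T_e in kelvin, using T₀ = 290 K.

F = 10^(1.70/10) = 1.47911
T_e = (F − 1)·T₀ = (1.47911 − 1) × 290 = 139 K

139 K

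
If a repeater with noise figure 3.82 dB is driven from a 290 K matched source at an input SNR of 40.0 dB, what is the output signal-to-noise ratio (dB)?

By definition F = SNR_in/SNR_out, so in dB: SNR_out = SNR_in − NF
SNR_out = 40.0 − 3.82 = 36.18 dB

36.18 dB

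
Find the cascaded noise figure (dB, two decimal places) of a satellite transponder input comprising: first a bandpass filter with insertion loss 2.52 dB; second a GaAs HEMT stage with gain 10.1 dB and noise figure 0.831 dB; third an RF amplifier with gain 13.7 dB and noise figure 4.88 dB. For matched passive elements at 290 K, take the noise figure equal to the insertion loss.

Convert to linear (a loss of L dB is a gain of −L dB): F_i = 10^(NF_i/10), G_i = 10^(G_i,dB/10)
  Stage 1: F_1 = 10^(2.52/10) = 1.786, G_1 = 10^(−2.52/10) = 0.5598
  Stage 2: F_2 = 10^(0.831/10) = 1.211, G_2 = 10^(10.1/10) = 10.23
  Stage 3: F_3 = 10^(4.88/10) = 3.076, G_3 = 10^(13.7/10) = 23.44
Friis cascade:
  F = 1.786 + (1.211 − 1)/0.5598 + (3.076 − 1)/5.728 = 2.526
NF = 10 log₁₀(2.526) = 4.02 dB

4.02 dB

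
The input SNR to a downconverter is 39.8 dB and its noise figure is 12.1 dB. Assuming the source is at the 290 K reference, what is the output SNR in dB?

By definition F = SNR_in/SNR_out, so in dB: SNR_out = SNR_in − NF
SNR_out = 39.8 − 12.1 = 27.7 dB

27.7 dB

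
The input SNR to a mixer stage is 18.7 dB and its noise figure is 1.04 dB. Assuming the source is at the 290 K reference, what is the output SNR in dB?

17.66 dB

By definition F = SNR_in/SNR_out, so in dB: SNR_out = SNR_in − NF
SNR_out = 18.7 − 1.04 = 17.66 dB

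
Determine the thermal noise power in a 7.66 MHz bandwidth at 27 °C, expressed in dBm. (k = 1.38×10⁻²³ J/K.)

−105.0 dBm

T = 27 °C + 273.15 = 300.15 K
P_n = kTB = 1.38×10⁻²³ × 300.15 × 7.66×10⁶ = 3.17×10⁻¹⁴ W
In dBm: 10 log₁₀(3.17×10⁻¹⁴ / 10⁻³) = −105.0 dBm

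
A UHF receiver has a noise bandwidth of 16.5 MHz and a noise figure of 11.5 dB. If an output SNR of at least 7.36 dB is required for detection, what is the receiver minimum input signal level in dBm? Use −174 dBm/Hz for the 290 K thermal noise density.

Sensitivity = −174 + 10 log₁₀(B) + NF + SNR_min
= −174 + 72.17 + 11.5 + 7.36
= −82.97 dBm → −83.0 dBm

−83.0 dBm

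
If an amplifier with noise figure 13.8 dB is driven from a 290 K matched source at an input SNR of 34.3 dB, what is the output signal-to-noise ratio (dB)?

20.5 dB

By definition F = SNR_in/SNR_out, so in dB: SNR_out = SNR_in − NF
SNR_out = 34.3 − 13.8 = 20.5 dB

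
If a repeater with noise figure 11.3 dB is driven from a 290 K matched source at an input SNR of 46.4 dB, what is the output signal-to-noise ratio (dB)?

35.1 dB

By definition F = SNR_in/SNR_out, so in dB: SNR_out = SNR_in − NF
SNR_out = 46.4 − 11.3 = 35.1 dB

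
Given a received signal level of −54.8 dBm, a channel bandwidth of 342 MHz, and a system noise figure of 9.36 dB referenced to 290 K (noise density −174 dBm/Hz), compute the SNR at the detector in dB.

Noise floor: N = −174 + 10 log₁₀(B) + NF
10 log₁₀(3.42×10⁸) = 85.34 dB
N = −174 + 85.34 + 9.36 = −79.30 dBm
SNR = P_sig − N = −54.8 − (−79.30) = 24.50 dB → 24.5 dB

24.5 dB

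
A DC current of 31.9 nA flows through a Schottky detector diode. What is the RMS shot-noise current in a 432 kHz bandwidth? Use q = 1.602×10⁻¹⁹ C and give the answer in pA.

I_n = √(2qI·B)
2qI·B = 2 × 1.602×10⁻¹⁹ × 3.19×10⁻⁸ × 4.32×10⁵ = 4.42×10⁻²¹ A²
I_n = √(4.42×10⁻²¹) = 6.64×10⁻¹¹ A = 66.4 pA

66.4 pA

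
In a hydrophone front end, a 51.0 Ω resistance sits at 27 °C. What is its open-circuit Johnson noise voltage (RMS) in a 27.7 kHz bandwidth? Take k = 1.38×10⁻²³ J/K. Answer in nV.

T = 27 °C + 273.15 = 300.15 K
V_n = √(4kTRB)
4kTRB = 4 × 1.38×10⁻²³ × 300.15 × 5.10×10¹ × 2.77×10⁴ = 2.34×10⁻¹⁴ V²
V_n = √(2.34×10⁻¹⁴) = 1.53×10⁻⁷ V = 153 nV

153 nV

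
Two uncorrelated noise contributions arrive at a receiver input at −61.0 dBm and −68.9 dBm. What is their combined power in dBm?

−60.3 dBm

Convert to linear, add, convert back:
P₁ = 7.94×10⁻¹⁰ W, P₂ = 1.29×10⁻¹⁰ W
P_tot = 9.23×10⁻¹⁰ W → 10 log₁₀(P_tot / 10⁻³) = −60.3 dBm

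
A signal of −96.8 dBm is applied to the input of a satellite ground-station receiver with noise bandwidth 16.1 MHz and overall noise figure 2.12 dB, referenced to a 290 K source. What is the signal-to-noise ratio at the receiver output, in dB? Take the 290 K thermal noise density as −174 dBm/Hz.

Noise floor: N = −174 + 10 log₁₀(B) + NF
10 log₁₀(1.61×10⁷) = 72.07 dB
N = −174 + 72.07 + 2.12 = −99.81 dBm
SNR = P_sig − N = −96.8 − (−99.81) = 3.01 dB → 3.0 dB

3.0 dB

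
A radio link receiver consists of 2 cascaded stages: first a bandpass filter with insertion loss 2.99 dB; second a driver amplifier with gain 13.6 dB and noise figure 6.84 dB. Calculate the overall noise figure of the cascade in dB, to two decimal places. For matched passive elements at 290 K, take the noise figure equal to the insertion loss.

9.83 dB

Convert to linear (a loss of L dB is a gain of −L dB): F_i = 10^(NF_i/10), G_i = 10^(G_i,dB/10)
  Stage 1: F_1 = 10^(2.99/10) = 1.991, G_1 = 10^(−2.99/10) = 0.5023
  Stage 2: F_2 = 10^(6.84/10) = 4.831, G_2 = 10^(13.6/10) = 22.91
Friis cascade:
  F = 1.991 + (4.831 − 1)/0.5023 = 9.616
NF = 10 log₁₀(9.616) = 9.83 dB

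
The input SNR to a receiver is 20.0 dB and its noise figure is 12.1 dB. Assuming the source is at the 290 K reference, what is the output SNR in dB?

By definition F = SNR_in/SNR_out, so in dB: SNR_out = SNR_in − NF
SNR_out = 20.0 − 12.1 = 7.9 dB

7.9 dB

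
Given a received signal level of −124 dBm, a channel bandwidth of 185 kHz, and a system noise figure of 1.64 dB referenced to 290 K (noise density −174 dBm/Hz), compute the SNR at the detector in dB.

−4.3 dB

Noise floor: N = −174 + 10 log₁₀(B) + NF
10 log₁₀(1.85×10⁵) = 52.67 dB
N = −174 + 52.67 + 1.64 = −119.69 dBm
SNR = P_sig − N = −124 − (−119.69) = −4.31 dB → −4.3 dB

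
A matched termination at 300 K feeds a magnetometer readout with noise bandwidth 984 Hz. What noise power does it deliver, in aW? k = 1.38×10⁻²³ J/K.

4.07 aW

P_n = kTB = 1.38×10⁻²³ × 300 × 9.84×10² = 4.07×10⁻¹⁸ W = 4.07 aW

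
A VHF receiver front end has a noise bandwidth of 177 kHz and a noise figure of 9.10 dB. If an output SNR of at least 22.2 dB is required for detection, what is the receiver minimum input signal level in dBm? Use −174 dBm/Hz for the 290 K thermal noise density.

−90.2 dBm

Sensitivity = −174 + 10 log₁₀(B) + NF + SNR_min
= −174 + 52.48 + 9.10 + 22.2
= −90.22 dBm → −90.2 dBm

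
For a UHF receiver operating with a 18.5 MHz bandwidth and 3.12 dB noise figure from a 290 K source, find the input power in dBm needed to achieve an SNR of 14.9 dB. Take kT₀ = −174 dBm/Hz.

−83.3 dBm

Sensitivity = −174 + 10 log₁₀(B) + NF + SNR_min
= −174 + 72.67 + 3.12 + 14.9
= −83.31 dBm → −83.3 dBm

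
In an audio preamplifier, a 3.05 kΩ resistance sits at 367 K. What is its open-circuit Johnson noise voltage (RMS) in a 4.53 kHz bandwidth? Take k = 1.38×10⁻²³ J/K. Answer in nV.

529 nV

V_n = √(4kTRB)
4kTRB = 4 × 1.38×10⁻²³ × 367 × 3.05×10³ × 4.53×10³ = 2.80×10⁻¹³ V²
V_n = √(2.80×10⁻¹³) = 5.29×10⁻⁷ V = 529 nV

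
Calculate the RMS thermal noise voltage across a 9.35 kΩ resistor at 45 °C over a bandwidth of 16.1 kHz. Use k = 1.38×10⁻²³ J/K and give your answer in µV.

T = 45 °C + 273.15 = 318.15 K
V_n = √(4kTRB)
4kTRB = 4 × 1.38×10⁻²³ × 318.15 × 9.35×10³ × 1.61×10⁴ = 2.64×10⁻¹² V²
V_n = √(2.64×10⁻¹²) = 1.63×10⁻⁶ V = 1.63 µV

1.63 µV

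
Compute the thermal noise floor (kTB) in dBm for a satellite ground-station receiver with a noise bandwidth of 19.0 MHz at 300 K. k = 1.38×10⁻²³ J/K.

−101.0 dBm

P_n = kTB = 1.38×10⁻²³ × 300 × 1.90×10⁷ = 7.87×10⁻¹⁴ W
In dBm: 10 log₁₀(7.87×10⁻¹⁴ / 10⁻³) = −101.0 dBm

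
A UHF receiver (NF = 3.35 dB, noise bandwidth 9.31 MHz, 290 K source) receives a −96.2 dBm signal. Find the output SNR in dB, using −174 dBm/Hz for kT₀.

4.8 dB

Noise floor: N = −174 + 10 log₁₀(B) + NF
10 log₁₀(9.31×10⁶) = 69.69 dB
N = −174 + 69.69 + 3.35 = −100.96 dBm
SNR = P_sig − N = −96.2 − (−100.96) = 4.76 dB → 4.8 dB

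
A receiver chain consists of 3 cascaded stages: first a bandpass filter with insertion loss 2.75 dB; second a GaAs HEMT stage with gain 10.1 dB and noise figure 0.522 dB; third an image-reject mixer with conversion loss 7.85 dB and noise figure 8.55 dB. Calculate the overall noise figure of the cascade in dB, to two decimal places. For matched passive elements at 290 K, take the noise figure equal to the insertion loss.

5.13 dB

Convert to linear (a loss of L dB is a gain of −L dB): F_i = 10^(NF_i/10), G_i = 10^(G_i,dB/10)
  Stage 1: F_1 = 10^(2.75/10) = 1.884, G_1 = 10^(−2.75/10) = 0.5309
  Stage 2: F_2 = 10^(0.522/10) = 1.128, G_2 = 10^(10.1/10) = 10.23
  Stage 3: F_3 = 10^(8.55/10) = 7.161, G_3 = 10^(−7.85/10) = 0.1641
Friis cascade:
  F = 1.884 + (1.128 − 1)/0.5309 + (7.161 − 1)/5.433 = 3.258
NF = 10 log₁₀(3.258) = 5.13 dB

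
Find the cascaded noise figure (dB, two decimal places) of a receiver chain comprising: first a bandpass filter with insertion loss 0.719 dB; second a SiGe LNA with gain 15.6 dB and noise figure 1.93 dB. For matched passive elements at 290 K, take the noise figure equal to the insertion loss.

Convert to linear (a loss of L dB is a gain of −L dB): F_i = 10^(NF_i/10), G_i = 10^(G_i,dB/10)
  Stage 1: F_1 = 10^(0.719/10) = 1.180, G_1 = 10^(−0.719/10) = 0.8474
  Stage 2: F_2 = 10^(1.93/10) = 1.560, G_2 = 10^(15.6/10) = 36.31
Friis cascade:
  F = 1.180 + (1.560 − 1)/0.8474 = 1.840
NF = 10 log₁₀(1.840) = 2.65 dB

2.65 dB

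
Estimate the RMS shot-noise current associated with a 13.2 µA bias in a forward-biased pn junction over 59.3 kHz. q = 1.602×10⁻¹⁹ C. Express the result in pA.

501 pA

I_n = √(2qI·B)
2qI·B = 2 × 1.602×10⁻¹⁹ × 1.32×10⁻⁵ × 5.93×10⁴ = 2.51×10⁻¹⁹ A²
I_n = √(2.51×10⁻¹⁹) = 5.01×10⁻¹⁰ A = 501 pA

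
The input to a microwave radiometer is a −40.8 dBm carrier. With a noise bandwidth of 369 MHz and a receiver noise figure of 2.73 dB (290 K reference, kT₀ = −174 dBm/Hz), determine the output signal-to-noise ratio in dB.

44.8 dB

Noise floor: N = −174 + 10 log₁₀(B) + NF
10 log₁₀(3.69×10⁸) = 85.67 dB
N = −174 + 85.67 + 2.73 = −85.60 dBm
SNR = P_sig − N = −40.8 − (−85.60) = 44.80 dB → 44.8 dB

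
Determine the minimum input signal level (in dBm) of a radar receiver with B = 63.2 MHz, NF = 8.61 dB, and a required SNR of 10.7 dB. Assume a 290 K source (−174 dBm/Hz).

Sensitivity = −174 + 10 log₁₀(B) + NF + SNR_min
= −174 + 78.01 + 8.61 + 10.7
= −76.68 dBm → −76.7 dBm

−76.7 dBm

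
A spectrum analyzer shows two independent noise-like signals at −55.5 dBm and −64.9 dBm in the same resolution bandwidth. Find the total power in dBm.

Convert to linear, add, convert back:
P₁ = 2.82×10⁻⁹ W, P₂ = 3.24×10⁻¹⁰ W
P_tot = 3.14×10⁻⁹ W → 10 log₁₀(P_tot / 10⁻³) = −55.0 dBm

−55.0 dBm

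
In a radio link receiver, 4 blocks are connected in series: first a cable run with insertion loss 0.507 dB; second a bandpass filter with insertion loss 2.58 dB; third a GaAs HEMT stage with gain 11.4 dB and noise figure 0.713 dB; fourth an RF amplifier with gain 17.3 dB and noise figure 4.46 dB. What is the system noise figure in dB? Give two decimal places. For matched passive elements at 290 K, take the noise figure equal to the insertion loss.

4.25 dB

Convert to linear (a loss of L dB is a gain of −L dB): F_i = 10^(NF_i/10), G_i = 10^(G_i,dB/10)
  Stage 1: F_1 = 10^(0.507/10) = 1.124, G_1 = 10^(−0.507/10) = 0.8898
  Stage 2: F_2 = 10^(2.58/10) = 1.811, G_2 = 10^(−2.58/10) = 0.5521
  Stage 3: F_3 = 10^(0.713/10) = 1.178, G_3 = 10^(11.4/10) = 13.80
  Stage 4: F_4 = 10^(4.46/10) = 2.793, G_4 = 10^(17.3/10) = 53.70
Friis cascade:
  F = 1.124 + (1.811 − 1)/0.8898 + (1.178 − 1)/0.4912 + (2.793 − 1)/6.781 = 2.663
NF = 10 log₁₀(2.663) = 4.25 dB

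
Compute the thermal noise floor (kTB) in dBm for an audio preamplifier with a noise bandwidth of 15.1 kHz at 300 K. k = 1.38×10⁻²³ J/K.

−132.0 dBm

P_n = kTB = 1.38×10⁻²³ × 300 × 1.51×10⁴ = 6.25×10⁻¹⁷ W
In dBm: 10 log₁₀(6.25×10⁻¹⁷ / 10⁻³) = −132.0 dBm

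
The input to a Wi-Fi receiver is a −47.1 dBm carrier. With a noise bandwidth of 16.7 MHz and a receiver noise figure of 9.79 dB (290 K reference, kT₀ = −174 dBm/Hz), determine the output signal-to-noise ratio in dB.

44.9 dB

Noise floor: N = −174 + 10 log₁₀(B) + NF
10 log₁₀(1.67×10⁷) = 72.23 dB
N = −174 + 72.23 + 9.79 = −91.98 dBm
SNR = P_sig − N = −47.1 − (−91.98) = 44.88 dB → 44.9 dB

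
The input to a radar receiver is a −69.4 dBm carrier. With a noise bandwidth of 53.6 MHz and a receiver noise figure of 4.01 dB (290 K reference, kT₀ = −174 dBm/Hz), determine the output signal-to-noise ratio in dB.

Noise floor: N = −174 + 10 log₁₀(B) + NF
10 log₁₀(5.36×10⁷) = 77.29 dB
N = −174 + 77.29 + 4.01 = −92.70 dBm
SNR = P_sig − N = −69.4 − (−92.70) = 23.30 dB → 23.3 dB

23.3 dB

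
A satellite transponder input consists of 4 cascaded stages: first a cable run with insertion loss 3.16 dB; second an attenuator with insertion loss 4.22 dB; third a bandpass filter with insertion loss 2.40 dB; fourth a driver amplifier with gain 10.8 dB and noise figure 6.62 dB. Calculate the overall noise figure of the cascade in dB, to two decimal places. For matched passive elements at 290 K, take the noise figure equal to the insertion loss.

Convert to linear (a loss of L dB is a gain of −L dB): F_i = 10^(NF_i/10), G_i = 10^(G_i,dB/10)
  Stage 1: F_1 = 10^(3.16/10) = 2.070, G_1 = 10^(−3.16/10) = 0.4831
  Stage 2: F_2 = 10^(4.22/10) = 2.642, G_2 = 10^(−4.22/10) = 0.3784
  Stage 3: F_3 = 10^(2.40/10) = 1.738, G_3 = 10^(−2.40/10) = 0.5754
  Stage 4: F_4 = 10^(6.62/10) = 4.592, G_4 = 10^(10.8/10) = 12.02
Friis cascade:
  F = 2.070 + (2.642 − 1)/0.4831 + (1.738 − 1)/0.1828 + (4.592 − 1)/0.1052 = 43.65
NF = 10 log₁₀(43.65) = 16.40 dB

16.40 dB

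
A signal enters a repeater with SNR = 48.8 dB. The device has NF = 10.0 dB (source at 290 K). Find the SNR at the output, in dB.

38.8 dB

By definition F = SNR_in/SNR_out, so in dB: SNR_out = SNR_in − NF
SNR_out = 48.8 − 10.0 = 38.8 dB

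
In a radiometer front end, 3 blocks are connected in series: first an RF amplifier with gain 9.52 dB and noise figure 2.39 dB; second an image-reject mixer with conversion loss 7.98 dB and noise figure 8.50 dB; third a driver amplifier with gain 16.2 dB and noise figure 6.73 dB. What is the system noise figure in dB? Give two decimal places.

7.00 dB

Convert to linear (a loss of L dB is a gain of −L dB): F_i = 10^(NF_i/10), G_i = 10^(G_i,dB/10)
  Stage 1: F_1 = 10^(2.39/10) = 1.734, G_1 = 10^(9.52/10) = 8.954
  Stage 2: F_2 = 10^(8.50/10) = 7.079, G_2 = 10^(−7.98/10) = 0.1592
  Stage 3: F_3 = 10^(6.73/10) = 4.710, G_3 = 10^(16.2/10) = 41.69
Friis cascade:
  F = 1.734 + (7.079 − 1)/8.954 + (4.710 − 1)/1.426 = 5.015
NF = 10 log₁₀(5.015) = 7.00 dB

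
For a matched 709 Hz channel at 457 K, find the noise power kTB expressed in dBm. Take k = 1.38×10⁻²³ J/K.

−143.5 dBm

P_n = kTB = 1.38×10⁻²³ × 457 × 7.09×10² = 4.47×10⁻¹⁸ W
In dBm: 10 log₁₀(4.47×10⁻¹⁸ / 10⁻³) = −143.5 dBm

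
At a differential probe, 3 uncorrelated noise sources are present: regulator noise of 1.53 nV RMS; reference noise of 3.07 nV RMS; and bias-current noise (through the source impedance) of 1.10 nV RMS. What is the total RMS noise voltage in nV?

3.60 nV

Uncorrelated sources add in power (mean-square): V_tot = √(ΣV_i²)
V_tot = √[(1.53×10⁻⁹)² + (3.07×10⁻⁹)² + (1.10×10⁻⁹)²] = 3.60×10⁻⁹ V = 3.60 nV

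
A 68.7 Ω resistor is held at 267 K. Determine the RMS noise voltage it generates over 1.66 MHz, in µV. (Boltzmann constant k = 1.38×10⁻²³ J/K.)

1.30 µV

V_n = √(4kTRB)
4kTRB = 4 × 1.38×10⁻²³ × 267 × 6.87×10¹ × 1.66×10⁶ = 1.68×10⁻¹² V²
V_n = √(1.68×10⁻¹²) = 1.30×10⁻⁶ V = 1.30 µV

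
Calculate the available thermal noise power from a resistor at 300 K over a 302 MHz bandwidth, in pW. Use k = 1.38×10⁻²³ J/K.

1.25 pW

P_n = kTB = 1.38×10⁻²³ × 300 × 3.02×10⁸ = 1.25×10⁻¹² W = 1.25 pW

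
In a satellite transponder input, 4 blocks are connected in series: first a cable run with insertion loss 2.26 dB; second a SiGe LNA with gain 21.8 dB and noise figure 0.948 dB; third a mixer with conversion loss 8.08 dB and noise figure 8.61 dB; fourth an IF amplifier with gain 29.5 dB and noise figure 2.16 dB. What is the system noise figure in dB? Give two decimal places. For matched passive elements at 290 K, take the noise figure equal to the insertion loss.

Convert to linear (a loss of L dB is a gain of −L dB): F_i = 10^(NF_i/10), G_i = 10^(G_i,dB/10)
  Stage 1: F_1 = 10^(2.26/10) = 1.683, G_1 = 10^(−2.26/10) = 0.5943
  Stage 2: F_2 = 10^(0.948/10) = 1.244, G_2 = 10^(21.8/10) = 151.4
  Stage 3: F_3 = 10^(8.61/10) = 7.261, G_3 = 10^(−8.08/10) = 0.1556
  Stage 4: F_4 = 10^(2.16/10) = 1.644, G_4 = 10^(29.5/10) = 891.3
Friis cascade:
  F = 1.683 + (1.244 − 1)/0.5943 + (7.261 − 1)/89.95 + (1.644 − 1)/14.00 = 2.209
NF = 10 log₁₀(2.209) = 3.44 dB

3.44 dB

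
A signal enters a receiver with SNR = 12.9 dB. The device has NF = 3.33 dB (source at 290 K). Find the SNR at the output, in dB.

By definition F = SNR_in/SNR_out, so in dB: SNR_out = SNR_in − NF
SNR_out = 12.9 − 3.33 = 9.57 dB

9.57 dB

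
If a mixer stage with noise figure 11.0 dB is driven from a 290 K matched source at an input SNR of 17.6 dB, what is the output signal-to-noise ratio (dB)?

By definition F = SNR_in/SNR_out, so in dB: SNR_out = SNR_in − NF
SNR_out = 17.6 − 11.0 = 6.6 dB

6.6 dB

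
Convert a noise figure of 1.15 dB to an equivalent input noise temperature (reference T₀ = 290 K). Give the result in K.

87.9 K

F = 10^(1.15/10) = 1.30317
T_e = (F − 1)·T₀ = (1.30317 − 1) × 290 = 87.9 K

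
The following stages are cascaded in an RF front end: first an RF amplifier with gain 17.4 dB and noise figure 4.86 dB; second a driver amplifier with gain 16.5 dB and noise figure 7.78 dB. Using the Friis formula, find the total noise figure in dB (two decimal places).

Convert to linear (a loss of L dB is a gain of −L dB): F_i = 10^(NF_i/10), G_i = 10^(G_i,dB/10)
  Stage 1: F_1 = 10^(4.86/10) = 3.062, G_1 = 10^(17.4/10) = 54.95
  Stage 2: F_2 = 10^(7.78/10) = 5.998, G_2 = 10^(16.5/10) = 44.67
Friis cascade:
  F = 3.062 + (5.998 − 1)/54.95 = 3.153
NF = 10 log₁₀(3.153) = 4.99 dB

4.99 dB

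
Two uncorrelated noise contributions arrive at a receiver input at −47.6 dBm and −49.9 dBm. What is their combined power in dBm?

Convert to linear, add, convert back:
P₁ = 1.74×10⁻⁸ W, P₂ = 1.02×10⁻⁸ W
P_tot = 2.76×10⁻⁸ W → 10 log₁₀(P_tot / 10⁻³) = −45.6 dBm

−45.6 dBm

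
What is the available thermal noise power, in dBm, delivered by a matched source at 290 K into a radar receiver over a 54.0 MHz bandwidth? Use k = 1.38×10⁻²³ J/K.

P_n = kTB = 1.38×10⁻²³ × 290 × 5.40×10⁷ = 2.16×10⁻¹³ W
In dBm: 10 log₁₀(2.16×10⁻¹³ / 10⁻³) = −96.7 dBm

−96.7 dBm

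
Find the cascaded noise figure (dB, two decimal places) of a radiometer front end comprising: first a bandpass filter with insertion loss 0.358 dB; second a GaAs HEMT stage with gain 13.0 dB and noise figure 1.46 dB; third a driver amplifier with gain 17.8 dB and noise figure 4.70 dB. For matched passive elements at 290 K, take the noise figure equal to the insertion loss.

2.11 dB

Convert to linear (a loss of L dB is a gain of −L dB): F_i = 10^(NF_i/10), G_i = 10^(G_i,dB/10)
  Stage 1: F_1 = 10^(0.358/10) = 1.086, G_1 = 10^(−0.358/10) = 0.9209
  Stage 2: F_2 = 10^(1.46/10) = 1.400, G_2 = 10^(13.0/10) = 19.95
  Stage 3: F_3 = 10^(4.70/10) = 2.951, G_3 = 10^(17.8/10) = 60.26
Friis cascade:
  F = 1.086 + (1.400 − 1)/0.9209 + (2.951 − 1)/18.37 = 1.626
NF = 10 log₁₀(1.626) = 2.11 dB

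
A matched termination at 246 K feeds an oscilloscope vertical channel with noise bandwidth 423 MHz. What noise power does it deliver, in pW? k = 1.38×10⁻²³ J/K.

P_n = kTB = 1.38×10⁻²³ × 246 × 4.23×10⁸ = 1.44×10⁻¹² W = 1.44 pW

1.44 pW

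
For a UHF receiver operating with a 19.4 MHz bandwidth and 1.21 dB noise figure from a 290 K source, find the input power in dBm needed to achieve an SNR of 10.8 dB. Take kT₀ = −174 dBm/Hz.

Sensitivity = −174 + 10 log₁₀(B) + NF + SNR_min
= −174 + 72.88 + 1.21 + 10.8
= −89.11 dBm → −89.1 dBm

−89.1 dBm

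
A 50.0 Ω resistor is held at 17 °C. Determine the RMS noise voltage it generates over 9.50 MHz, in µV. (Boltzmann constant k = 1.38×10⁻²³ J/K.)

T = 17 °C + 273.15 = 290.15 K
V_n = √(4kTRB)
4kTRB = 4 × 1.38×10⁻²³ × 290.15 × 5.00×10¹ × 9.50×10⁶ = 7.61×10⁻¹² V²
V_n = √(7.61×10⁻¹²) = 2.76×10⁻⁶ V = 2.76 µV

2.76 µV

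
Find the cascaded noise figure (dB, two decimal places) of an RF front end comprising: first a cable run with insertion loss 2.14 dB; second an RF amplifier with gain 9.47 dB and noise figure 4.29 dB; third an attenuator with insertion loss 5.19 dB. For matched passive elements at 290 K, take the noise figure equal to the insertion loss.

Convert to linear (a loss of L dB is a gain of −L dB): F_i = 10^(NF_i/10), G_i = 10^(G_i,dB/10)
  Stage 1: F_1 = 10^(2.14/10) = 1.637, G_1 = 10^(−2.14/10) = 0.6109
  Stage 2: F_2 = 10^(4.29/10) = 2.685, G_2 = 10^(9.47/10) = 8.851
  Stage 3: F_3 = 10^(5.19/10) = 3.304, G_3 = 10^(−5.19/10) = 0.3027
Friis cascade:
  F = 1.637 + (2.685 − 1)/0.6109 + (3.304 − 1)/5.408 = 4.821
NF = 10 log₁₀(4.821) = 6.83 dB

6.83 dB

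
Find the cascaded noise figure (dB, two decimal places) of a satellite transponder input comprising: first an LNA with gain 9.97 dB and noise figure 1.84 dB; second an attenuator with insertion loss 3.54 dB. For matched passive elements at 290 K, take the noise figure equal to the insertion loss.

2.19 dB

Convert to linear (a loss of L dB is a gain of −L dB): F_i = 10^(NF_i/10), G_i = 10^(G_i,dB/10)
  Stage 1: F_1 = 10^(1.84/10) = 1.528, G_1 = 10^(9.97/10) = 9.931
  Stage 2: F_2 = 10^(3.54/10) = 2.259, G_2 = 10^(−3.54/10) = 0.4426
Friis cascade:
  F = 1.528 + (2.259 − 1)/9.931 = 1.654
NF = 10 log₁₀(1.654) = 2.19 dB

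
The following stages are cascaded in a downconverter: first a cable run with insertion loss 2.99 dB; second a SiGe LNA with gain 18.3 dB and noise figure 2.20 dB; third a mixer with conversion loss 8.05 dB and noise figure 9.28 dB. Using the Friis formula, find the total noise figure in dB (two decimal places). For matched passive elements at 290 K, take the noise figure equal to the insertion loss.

5.47 dB

Convert to linear (a loss of L dB is a gain of −L dB): F_i = 10^(NF_i/10), G_i = 10^(G_i,dB/10)
  Stage 1: F_1 = 10^(2.99/10) = 1.991, G_1 = 10^(−2.99/10) = 0.5023
  Stage 2: F_2 = 10^(2.20/10) = 1.660, G_2 = 10^(18.3/10) = 67.61
  Stage 3: F_3 = 10^(9.28/10) = 8.472, G_3 = 10^(−8.05/10) = 0.1567
Friis cascade:
  F = 1.991 + (1.660 − 1)/0.5023 + (8.472 − 1)/33.96 = 3.524
NF = 10 log₁₀(3.524) = 5.47 dB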